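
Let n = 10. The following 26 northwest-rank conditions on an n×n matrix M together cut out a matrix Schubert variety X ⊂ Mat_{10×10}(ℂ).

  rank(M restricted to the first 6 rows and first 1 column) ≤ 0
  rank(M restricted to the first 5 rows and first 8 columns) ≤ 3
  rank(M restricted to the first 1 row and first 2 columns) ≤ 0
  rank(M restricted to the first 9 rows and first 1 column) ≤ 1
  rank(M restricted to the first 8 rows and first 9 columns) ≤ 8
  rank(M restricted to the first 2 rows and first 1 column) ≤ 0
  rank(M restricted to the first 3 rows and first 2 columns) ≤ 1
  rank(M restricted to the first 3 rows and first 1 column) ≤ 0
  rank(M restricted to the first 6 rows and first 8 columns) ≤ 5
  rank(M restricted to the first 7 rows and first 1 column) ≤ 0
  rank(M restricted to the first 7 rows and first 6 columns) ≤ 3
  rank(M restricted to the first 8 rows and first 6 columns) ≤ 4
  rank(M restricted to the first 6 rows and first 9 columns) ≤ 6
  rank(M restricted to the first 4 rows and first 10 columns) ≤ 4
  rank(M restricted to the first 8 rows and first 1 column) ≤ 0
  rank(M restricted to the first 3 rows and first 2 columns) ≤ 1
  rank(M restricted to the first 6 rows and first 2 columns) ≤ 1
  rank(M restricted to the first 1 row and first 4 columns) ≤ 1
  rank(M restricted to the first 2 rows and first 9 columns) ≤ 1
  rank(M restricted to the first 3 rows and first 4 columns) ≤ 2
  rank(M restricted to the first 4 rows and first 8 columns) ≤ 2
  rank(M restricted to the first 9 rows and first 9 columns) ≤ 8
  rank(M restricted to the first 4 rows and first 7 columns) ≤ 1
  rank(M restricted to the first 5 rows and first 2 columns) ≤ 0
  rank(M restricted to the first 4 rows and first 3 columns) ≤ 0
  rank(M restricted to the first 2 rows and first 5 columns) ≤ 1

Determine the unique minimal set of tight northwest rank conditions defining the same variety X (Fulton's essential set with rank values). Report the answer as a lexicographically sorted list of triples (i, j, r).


Recovering R(i,j) via the rank-extension bound from the 26 conditions:

  i=1: 0  0  0  1  1  1  1  1  1  1
  i=2: 0  0  0  1  1  1  1  1  1  2
  i=3: 0  0  0  1  1  1  1  2  2  3
  i=4: 0  0  0  1  1  1  1  2  3  4
  i=5: 0  0  1  2  2  2  2  3  4  5
  i=6: 0  1  2  3  3  3  3  4  5  6
  i=7: 0  1  2  3  3  3  4  5  6  7
  i=8: 0  1  2  3  4  4  5  6  7  8
  i=9: 1  2  3  4  5  5  6  7  8  9
  i=10: 1  2  3  4  5  6  7  8  9  10

the unique w with this rank table is (4, 10, 8, 9, 3, 2, 7, 5, 1, 6).

Rothe diagram D(w) (30 cells), 6 SE-corners (essential conditions):

[(2, 9, 1), (4, 3, 0), (4, 7, 1), (5, 2, 0), (7, 6, 3), (8, 1, 0)]


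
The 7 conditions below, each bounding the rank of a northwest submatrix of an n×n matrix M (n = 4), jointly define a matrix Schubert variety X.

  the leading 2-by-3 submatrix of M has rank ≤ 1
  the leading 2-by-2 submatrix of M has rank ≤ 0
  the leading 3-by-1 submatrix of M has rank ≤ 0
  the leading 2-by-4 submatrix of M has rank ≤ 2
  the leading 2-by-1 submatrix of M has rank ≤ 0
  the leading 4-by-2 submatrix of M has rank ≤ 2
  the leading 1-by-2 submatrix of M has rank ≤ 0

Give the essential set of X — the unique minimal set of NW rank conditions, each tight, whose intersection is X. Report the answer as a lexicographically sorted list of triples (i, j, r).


Propagating the 7 rank bounds to every northwest block:

  0 0 1 1
  0 0 1 2
  0 1 2 3
  1 2 3 4

reading off 1-entries of Δ²R: w = (3, 4, 2, 1).

|D(w)|=5, |Ess(w)|=2:

[(2, 2, 0), (3, 1, 0)]


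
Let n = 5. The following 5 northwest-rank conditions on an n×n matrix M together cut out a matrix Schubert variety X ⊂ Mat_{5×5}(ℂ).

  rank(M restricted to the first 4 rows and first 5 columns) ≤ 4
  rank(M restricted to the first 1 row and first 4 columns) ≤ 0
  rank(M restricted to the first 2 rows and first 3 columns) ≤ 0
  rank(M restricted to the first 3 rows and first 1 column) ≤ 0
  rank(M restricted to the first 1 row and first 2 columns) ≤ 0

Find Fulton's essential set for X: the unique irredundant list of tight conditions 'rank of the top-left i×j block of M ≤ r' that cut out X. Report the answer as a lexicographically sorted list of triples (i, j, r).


Propagating the 5 rank bounds to every northwest block:

  0 0 0 0 1
  0 0 0 1 2
  0 1 1 2 3
  1 2 2 3 4
  1 2 3 4 5

reading off 1-entries of Δ²R: w = (5, 4, 2, 1, 3).

3 SE-corners of the 8-cell Rothe diagram give Ess(w):

[(1, 4, 0), (2, 3, 0), (3, 1, 0)]


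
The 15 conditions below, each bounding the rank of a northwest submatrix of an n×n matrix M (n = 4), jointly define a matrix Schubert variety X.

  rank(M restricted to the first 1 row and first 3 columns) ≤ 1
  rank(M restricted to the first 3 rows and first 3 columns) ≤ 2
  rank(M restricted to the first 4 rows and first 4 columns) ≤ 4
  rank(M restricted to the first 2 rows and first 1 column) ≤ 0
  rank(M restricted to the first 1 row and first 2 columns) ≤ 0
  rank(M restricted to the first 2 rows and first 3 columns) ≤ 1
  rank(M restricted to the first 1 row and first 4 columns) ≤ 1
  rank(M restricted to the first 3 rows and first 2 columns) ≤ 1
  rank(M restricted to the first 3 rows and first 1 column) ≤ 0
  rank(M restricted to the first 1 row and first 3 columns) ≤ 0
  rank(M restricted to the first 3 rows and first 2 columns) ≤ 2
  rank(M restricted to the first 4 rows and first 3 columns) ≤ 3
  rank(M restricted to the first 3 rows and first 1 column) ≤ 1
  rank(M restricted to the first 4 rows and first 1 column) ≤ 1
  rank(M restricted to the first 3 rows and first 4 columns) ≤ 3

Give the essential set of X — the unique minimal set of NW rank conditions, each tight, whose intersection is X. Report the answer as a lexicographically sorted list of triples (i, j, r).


Recovering R(i,j) via the rank-extension bound from the 15 conditions:

  R[1]: 0, 0, 0, 1
  R[2]: 0, 1, 1, 2
  R[3]: 0, 1, 2, 3
  R[4]: 1, 2, 3, 4

the unique w with this rank table is (4, 2, 3, 1).

2 SE-corners of the 5-cell Rothe diagram give Ess(w):

[(1, 3, 0), (3, 1, 0)]


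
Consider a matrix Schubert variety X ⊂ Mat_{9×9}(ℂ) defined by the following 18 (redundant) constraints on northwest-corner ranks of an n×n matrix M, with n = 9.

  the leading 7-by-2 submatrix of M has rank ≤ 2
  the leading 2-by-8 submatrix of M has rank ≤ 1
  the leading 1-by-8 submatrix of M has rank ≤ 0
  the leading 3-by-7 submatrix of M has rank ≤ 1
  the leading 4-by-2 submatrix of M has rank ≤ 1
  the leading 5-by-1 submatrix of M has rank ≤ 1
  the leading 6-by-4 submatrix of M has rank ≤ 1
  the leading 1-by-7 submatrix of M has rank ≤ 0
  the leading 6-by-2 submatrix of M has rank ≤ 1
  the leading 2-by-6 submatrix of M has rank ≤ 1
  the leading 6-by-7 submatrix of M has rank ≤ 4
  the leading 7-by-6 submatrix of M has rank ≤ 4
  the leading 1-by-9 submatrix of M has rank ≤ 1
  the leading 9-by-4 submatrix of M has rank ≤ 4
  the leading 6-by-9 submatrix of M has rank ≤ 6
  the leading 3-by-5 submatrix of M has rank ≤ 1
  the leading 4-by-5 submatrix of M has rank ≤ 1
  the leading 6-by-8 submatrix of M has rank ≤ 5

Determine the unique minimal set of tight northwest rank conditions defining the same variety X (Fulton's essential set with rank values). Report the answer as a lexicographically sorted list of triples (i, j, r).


Propagating the 18 rank bounds to every northwest block:

  row 1: 0  0  0  0  0  0  0  0  1
  row 2: 1  1  1  1  1  1  1  1  2
  row 3: 1  1  1  1  1  1  1  2  3
  row 4: 1  1  1  1  1  2  2  3  4
  row 5: 1  1  1  1  2  3  3  4  5
  row 6: 1  1  1  1  2  3  4  5  6
  row 7: 1  2  2  2  3  4  5  6  7
  row 8: 1  2  3  3  4  5  6  7  8
  row 9: 1  2  3  4  5  6  7  8  9

the unique w with this rank table is (9, 1, 8, 6, 5, 7, 2, 3, 4).

Fulton essential set (4 of the 24 Rothe cells):

[(1, 8, 0), (3, 7, 1), (4, 5, 1), (6, 4, 1)]


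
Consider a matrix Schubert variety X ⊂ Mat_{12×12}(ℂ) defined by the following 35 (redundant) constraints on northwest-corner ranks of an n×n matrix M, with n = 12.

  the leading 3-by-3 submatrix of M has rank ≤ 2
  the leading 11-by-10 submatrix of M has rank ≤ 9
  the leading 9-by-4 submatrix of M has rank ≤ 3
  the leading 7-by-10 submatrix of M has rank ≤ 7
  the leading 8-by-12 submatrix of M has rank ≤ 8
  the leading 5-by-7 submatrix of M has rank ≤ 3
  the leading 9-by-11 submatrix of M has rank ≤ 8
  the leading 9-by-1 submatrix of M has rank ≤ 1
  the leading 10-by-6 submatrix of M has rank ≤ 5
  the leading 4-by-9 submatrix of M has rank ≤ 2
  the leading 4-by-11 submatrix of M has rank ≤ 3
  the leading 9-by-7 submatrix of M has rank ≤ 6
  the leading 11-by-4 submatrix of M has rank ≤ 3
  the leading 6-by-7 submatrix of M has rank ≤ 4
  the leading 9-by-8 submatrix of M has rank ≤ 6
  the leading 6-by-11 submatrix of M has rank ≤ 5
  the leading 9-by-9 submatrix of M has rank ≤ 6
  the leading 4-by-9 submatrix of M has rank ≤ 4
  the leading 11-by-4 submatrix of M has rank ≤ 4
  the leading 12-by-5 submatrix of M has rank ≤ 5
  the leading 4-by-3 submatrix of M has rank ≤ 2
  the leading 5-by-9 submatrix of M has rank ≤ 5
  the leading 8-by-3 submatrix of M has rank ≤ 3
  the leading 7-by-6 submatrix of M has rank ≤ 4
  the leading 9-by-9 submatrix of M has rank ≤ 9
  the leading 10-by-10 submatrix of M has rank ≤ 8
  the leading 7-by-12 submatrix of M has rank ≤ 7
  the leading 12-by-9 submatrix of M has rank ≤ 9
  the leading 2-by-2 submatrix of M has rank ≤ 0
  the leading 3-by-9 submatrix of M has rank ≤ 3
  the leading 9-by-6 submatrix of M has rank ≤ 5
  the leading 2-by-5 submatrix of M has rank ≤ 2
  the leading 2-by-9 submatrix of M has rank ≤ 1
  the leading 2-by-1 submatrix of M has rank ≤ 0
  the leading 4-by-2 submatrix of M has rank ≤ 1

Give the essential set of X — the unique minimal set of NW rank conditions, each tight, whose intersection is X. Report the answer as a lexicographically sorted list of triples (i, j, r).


The tightest implied rank at each (i,j), from the 35 conditions:

  R[1]: 0  0  1  1  1  1  1  1  1  1  1  1
  R[2]: 0  0  1  1  1  1  1  1  1  2  2  2
  R[3]: 1  1  2  2  2  2  2  2  2  3  3  3
  R[4]: 1  1  2  2  2  2  2  2  2  3  3  4
  R[5]: 1  2  3  3  3  3  3  3  3  4  4  5
  R[6]: 1  2  3  3  4  4  4  4  4  5  5  6
  R[7]: 1  2  3  3  4  4  5  5  5  6  6  7
  R[8]: 1  2  3  3  4  5  6  6  6  7  7  8
  R[9]: 1  2  3  3  4  5  6  6  6  7  8  9
  R[10]: 1  2  3  3  4  5  6  7  7  8  9  10
  R[11]: 1  2  3  3  4  5  6  7  8  9  10  11
  R[12]: 1  2  3  4  5  6  7  8  9  10  11  12

so w = (3, 10, 1, 12, 2, 5, 7, 6, 11, 8, 9, 4).

8 SE-corners of the 27-cell Rothe diagram give Ess(w):

[(2, 2, 0), (2, 9, 1), (4, 2, 1), (4, 9, 2), (4, 11, 3), (7, 6, 4), (9, 9, 6), (11, 4, 3)]


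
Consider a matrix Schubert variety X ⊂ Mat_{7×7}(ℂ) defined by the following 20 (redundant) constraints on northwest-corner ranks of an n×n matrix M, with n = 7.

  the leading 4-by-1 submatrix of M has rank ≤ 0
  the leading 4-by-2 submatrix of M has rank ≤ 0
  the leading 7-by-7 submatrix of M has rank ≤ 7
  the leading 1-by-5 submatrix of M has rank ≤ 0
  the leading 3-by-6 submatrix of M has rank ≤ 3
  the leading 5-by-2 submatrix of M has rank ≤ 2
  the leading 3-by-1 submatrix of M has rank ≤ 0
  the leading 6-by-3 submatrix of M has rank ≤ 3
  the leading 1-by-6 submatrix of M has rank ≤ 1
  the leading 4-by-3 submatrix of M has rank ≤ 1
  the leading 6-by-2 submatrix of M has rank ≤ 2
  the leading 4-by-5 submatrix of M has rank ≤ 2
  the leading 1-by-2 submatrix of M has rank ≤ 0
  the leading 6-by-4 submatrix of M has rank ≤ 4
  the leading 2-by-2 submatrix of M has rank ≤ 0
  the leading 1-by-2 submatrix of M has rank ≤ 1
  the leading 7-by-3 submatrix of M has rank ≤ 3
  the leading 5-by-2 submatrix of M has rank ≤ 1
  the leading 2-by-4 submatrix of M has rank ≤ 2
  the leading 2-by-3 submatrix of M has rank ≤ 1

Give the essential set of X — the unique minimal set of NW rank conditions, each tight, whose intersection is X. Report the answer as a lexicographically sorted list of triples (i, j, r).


Computing R[i][j] = min implied NW-rank bound (n=7, 20 conditions):

  i=1: 0 0 0 0 0 1 1
  i=2: 0 0 1 1 1 2 2
  i=3: 0 0 1 2 2 3 3
  i=4: 0 0 1 2 2 3 4
  i=5: 1 1 2 3 3 4 5
  i=6: 1 2 3 4 4 5 6
  i=7: 1 2 3 4 5 6 7

so w = (6, 3, 4, 7, 1, 2, 5).

3 SE-corners of the 12-cell Rothe diagram give Ess(w):

[(1, 5, 0), (4, 2, 0), (4, 5, 2)]


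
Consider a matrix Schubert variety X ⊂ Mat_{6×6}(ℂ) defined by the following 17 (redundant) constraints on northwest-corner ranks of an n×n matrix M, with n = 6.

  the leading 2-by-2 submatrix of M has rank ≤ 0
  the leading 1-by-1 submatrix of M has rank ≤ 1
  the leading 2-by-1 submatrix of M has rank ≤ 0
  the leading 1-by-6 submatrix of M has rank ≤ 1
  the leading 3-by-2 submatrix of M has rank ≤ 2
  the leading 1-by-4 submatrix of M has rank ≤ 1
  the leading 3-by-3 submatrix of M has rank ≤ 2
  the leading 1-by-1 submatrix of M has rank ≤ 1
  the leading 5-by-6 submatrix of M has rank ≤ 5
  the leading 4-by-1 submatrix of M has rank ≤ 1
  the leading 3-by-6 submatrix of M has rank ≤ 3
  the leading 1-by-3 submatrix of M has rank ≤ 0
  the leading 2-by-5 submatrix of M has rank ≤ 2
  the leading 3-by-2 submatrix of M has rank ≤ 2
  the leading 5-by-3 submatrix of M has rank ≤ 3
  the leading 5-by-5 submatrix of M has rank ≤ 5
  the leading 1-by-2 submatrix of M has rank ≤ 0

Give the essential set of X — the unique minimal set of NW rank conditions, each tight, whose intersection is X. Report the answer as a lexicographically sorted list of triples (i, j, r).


Recovering R(i,j) via the rank-extension bound from the 17 conditions:

  row 1: 0, 0, 0, 1, 1, 1
  row 2: 0, 0, 1, 2, 2, 2
  row 3: 1, 1, 2, 3, 3, 3
  row 4: 1, 2, 3, 4, 4, 4
  row 5: 1, 2, 3, 4, 5, 5
  row 6: 1, 2, 3, 4, 5, 6

giving w = (4, 3, 1, 2, 5, 6) via Δ²R.

D(w) has 5 cells with 2 SE-corners; essential set:

[(1, 3, 0), (2, 2, 0)]


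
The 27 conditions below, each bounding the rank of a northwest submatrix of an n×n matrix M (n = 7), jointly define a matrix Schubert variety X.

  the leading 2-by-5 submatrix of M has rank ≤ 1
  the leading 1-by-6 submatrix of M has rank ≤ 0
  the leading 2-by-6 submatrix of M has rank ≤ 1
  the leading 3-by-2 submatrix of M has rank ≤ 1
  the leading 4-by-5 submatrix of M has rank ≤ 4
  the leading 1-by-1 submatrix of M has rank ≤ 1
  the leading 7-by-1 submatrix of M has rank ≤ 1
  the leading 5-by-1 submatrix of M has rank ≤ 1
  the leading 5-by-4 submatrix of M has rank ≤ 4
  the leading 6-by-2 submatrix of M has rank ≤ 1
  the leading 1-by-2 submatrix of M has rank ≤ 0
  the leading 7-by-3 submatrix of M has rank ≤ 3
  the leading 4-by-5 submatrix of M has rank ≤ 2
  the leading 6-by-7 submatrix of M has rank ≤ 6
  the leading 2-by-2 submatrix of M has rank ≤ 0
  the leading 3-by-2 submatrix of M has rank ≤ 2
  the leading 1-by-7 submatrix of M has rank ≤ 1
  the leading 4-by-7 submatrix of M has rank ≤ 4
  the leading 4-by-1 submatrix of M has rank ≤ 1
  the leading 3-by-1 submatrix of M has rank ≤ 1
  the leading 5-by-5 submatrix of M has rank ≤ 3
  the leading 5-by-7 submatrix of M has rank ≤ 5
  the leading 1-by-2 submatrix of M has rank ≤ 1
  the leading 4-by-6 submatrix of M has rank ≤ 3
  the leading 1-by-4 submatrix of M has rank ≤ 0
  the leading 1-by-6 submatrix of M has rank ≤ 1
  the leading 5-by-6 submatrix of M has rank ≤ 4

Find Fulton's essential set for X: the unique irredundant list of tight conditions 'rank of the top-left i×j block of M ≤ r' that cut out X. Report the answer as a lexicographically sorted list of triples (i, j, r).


Rank table r_w(7×7) implied by the 27 constraints:

  0 0 0 0 0 0 1
  0 0 1 1 1 1 2
  1 1 2 2 2 2 3
  1 1 2 2 2 3 4
  1 1 2 3 3 4 5
  1 1 2 3 4 5 6
  1 2 3 4 5 6 7

giving w = (7, 3, 1, 6, 4, 5, 2) via Δ²R.

ℓ(w)=13; the 4 essential cells (i,j,r):

[(1, 6, 0), (2, 2, 0), (4, 5, 2), (6, 2, 1)]


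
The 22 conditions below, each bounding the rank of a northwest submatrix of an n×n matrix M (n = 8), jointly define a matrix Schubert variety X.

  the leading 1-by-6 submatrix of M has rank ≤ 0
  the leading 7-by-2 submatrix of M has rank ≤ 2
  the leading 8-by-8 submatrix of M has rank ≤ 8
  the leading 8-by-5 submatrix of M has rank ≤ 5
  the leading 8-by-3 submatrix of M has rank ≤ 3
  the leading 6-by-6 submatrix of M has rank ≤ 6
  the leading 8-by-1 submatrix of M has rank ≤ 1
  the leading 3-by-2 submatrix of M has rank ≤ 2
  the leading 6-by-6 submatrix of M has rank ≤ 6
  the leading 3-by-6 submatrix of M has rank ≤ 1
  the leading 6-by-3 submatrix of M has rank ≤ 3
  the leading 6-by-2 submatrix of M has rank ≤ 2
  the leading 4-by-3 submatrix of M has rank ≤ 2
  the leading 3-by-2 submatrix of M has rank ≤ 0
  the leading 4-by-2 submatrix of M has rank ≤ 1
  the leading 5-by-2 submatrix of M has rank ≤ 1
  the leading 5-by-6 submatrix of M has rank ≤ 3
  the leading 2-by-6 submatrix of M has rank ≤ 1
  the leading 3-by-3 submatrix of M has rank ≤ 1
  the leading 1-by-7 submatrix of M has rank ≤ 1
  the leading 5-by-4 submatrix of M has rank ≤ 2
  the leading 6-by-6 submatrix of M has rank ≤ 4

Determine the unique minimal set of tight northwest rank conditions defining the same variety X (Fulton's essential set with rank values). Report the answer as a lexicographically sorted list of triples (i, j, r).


Reconstructing r_w from the 22 given conditions:

  row 1: 0 0 0 0 0 0 1 1
  row 2: 0 0 1 1 1 1 2 2
  row 3: 0 0 1 1 1 1 2 3
  row 4: 1 1 2 2 2 2 3 4
  row 5: 1 1 2 2 3 3 4 5
  row 6: 1 2 3 3 4 4 5 6
  row 7: 1 2 3 4 5 5 6 7
  row 8: 1 2 3 4 5 6 7 8

hence w(1..8) = (7, 3, 8, 1, 5, 2, 4, 6).

ℓ(w)=15; the 5 essential cells (i,j,r):

[(1, 6, 0), (3, 2, 0), (3, 6, 1), (5, 2, 1), (5, 4, 2)]


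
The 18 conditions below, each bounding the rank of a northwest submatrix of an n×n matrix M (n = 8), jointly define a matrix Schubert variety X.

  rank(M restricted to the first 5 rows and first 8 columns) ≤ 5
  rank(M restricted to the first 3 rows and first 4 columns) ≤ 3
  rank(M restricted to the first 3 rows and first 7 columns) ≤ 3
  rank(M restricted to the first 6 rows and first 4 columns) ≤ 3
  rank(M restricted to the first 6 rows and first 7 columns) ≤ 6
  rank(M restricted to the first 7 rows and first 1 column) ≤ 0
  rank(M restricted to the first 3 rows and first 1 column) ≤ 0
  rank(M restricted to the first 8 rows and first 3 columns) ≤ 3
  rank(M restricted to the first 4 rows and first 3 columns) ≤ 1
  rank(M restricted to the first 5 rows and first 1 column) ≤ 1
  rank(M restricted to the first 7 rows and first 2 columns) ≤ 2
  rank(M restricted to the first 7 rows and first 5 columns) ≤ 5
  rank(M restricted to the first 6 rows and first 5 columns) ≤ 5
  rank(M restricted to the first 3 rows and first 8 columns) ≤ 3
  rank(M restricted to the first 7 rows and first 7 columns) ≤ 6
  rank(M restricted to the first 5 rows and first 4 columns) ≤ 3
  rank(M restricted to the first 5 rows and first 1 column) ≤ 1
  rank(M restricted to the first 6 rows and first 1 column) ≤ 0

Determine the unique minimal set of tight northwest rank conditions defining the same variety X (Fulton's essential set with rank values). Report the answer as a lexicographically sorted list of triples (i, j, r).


Reconstructing r_w from the 18 given conditions:

  i=1: 0 | 1 | 1 | 1 | 1 | 1 | 1 | 1
  i=2: 0 | 1 | 1 | 2 | 2 | 2 | 2 | 2
  i=3: 0 | 1 | 1 | 2 | 3 | 3 | 3 | 3
  i=4: 0 | 1 | 1 | 2 | 3 | 4 | 4 | 4
  i=5: 0 | 1 | 2 | 3 | 4 | 5 | 5 | 5
  i=6: 0 | 1 | 2 | 3 | 4 | 5 | 6 | 6
  i=7: 0 | 1 | 2 | 3 | 4 | 5 | 6 | 7
  i=8: 1 | 2 | 3 | 4 | 5 | 6 | 7 | 8

the unique w with this rank table is (2, 4, 5, 6, 3, 7, 8, 1).

Fulton essential set (2 of the 10 Rothe cells):

[(4, 3, 1), (7, 1, 0)]


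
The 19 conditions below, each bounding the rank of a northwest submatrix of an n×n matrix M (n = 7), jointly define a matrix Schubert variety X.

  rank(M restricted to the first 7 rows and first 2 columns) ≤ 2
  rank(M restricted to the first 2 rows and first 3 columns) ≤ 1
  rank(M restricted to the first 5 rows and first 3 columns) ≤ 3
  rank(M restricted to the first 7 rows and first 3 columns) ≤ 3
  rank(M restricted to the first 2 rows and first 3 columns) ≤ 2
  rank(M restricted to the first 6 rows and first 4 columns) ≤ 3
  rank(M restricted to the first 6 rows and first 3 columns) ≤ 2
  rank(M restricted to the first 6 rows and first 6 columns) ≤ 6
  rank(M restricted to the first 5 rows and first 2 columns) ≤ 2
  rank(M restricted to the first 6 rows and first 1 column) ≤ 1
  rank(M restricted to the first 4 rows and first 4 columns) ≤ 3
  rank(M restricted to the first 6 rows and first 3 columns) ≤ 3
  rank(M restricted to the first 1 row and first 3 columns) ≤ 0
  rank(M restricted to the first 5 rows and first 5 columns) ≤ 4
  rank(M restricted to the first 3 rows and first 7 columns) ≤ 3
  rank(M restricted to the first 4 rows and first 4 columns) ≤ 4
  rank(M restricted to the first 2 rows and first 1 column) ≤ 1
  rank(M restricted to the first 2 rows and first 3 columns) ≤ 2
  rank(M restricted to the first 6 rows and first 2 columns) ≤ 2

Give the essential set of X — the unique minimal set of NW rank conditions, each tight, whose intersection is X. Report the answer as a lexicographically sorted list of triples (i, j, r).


Computing R[i][j] = min implied NW-rank bound (n=7, 19 conditions):

  R[1]: 0  0  0  1  1  1  1
  R[2]: 1  1  1  2  2  2  2
  R[3]: 1  2  2  3  3  3  3
  R[4]: 1  2  2  3  4  4  4
  R[5]: 1  2  2  3  4  5  5
  R[6]: 1  2  2  3  4  5  6
  R[7]: 1  2  3  4  5  6  7

giving w = (4, 1, 2, 5, 6, 7, 3) via Δ²R.

2 SE-corners of the 6-cell Rothe diagram give Ess(w):

[(1, 3, 0), (6, 3, 2)]


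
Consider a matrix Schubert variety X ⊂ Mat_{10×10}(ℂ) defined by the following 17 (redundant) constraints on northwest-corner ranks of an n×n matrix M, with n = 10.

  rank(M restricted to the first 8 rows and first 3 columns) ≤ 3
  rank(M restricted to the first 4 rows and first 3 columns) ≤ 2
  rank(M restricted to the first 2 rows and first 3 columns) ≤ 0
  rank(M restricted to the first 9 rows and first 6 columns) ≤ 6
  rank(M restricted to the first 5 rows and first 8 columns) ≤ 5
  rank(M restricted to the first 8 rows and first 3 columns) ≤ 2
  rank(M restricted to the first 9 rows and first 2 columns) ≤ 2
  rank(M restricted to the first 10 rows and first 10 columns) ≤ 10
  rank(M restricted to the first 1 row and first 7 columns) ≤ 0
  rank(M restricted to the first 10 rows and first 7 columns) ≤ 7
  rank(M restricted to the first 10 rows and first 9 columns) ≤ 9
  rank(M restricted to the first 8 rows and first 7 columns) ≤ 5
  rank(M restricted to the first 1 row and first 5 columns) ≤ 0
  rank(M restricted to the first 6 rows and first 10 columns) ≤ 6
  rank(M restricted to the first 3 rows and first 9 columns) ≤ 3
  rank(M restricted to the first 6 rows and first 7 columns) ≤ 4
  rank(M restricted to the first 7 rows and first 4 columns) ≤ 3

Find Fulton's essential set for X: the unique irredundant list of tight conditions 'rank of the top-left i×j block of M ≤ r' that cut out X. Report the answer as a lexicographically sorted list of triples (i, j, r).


Recovering R(i,j) via the rank-extension bound from the 17 conditions:

  0  0  0  0  0  0  0  1  1  1
  0  0  0  1  1  1  1  2  2  2
  1  1  1  2  2  2  2  3  3  3
  1  2  2  3  3  3  3  4  4  4
  1  2  2  3  4  4  4  5  5  5
  1  2  2  3  4  4  4  5  6  6
  1  2  2  3  4  5  5  6  7  7
  1  2  2  3  4  5  5  6  7  8
  1  2  3  4  5  6  6  7  8  9
  1  2  3  4  5  6  7  8  9  10

giving w = (8, 4, 1, 2, 5, 9, 6, 10, 3, 7) via Δ²R.

|D(w)|=17, |Ess(w)|=5:

[(1, 7, 0), (2, 3, 0), (6, 7, 4), (8, 3, 2), (8, 7, 5)]


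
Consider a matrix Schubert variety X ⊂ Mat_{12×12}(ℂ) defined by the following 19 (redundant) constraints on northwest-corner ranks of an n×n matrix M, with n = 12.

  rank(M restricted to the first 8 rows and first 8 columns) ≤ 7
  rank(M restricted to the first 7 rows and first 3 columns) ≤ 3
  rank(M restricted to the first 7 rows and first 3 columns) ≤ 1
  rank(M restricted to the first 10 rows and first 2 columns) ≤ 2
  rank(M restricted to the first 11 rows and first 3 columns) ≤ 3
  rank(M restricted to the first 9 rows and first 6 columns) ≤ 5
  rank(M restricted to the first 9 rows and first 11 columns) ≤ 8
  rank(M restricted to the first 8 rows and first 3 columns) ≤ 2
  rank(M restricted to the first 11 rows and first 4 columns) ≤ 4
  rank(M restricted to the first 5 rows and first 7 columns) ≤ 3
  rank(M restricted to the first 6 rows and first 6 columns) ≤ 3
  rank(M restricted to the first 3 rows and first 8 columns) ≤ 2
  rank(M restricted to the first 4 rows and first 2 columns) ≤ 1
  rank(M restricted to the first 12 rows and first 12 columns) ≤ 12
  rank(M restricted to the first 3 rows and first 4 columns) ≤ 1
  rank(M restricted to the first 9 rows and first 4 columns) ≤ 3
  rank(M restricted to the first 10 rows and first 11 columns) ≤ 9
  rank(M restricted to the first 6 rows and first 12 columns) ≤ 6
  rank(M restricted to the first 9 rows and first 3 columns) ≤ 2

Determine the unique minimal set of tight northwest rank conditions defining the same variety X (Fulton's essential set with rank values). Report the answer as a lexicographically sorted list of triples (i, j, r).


Recovering R(i,j) via the rank-extension bound from the 19 conditions:

  1 1 1 1 1 1 1 1 1 1 1 1
  1 1 1 1 2 2 2 2 2 2 2 2
  1 1 1 1 2 2 2 2 3 3 3 3
  1 1 1 2 3 3 3 3 4 4 4 4
  1 1 1 2 3 3 3 4 5 5 5 5
  1 1 1 2 3 3 4 5 6 6 6 6
  1 1 1 2 3 4 5 6 7 7 7 7
  1 2 2 3 4 5 6 7 8 8 8 8
  1 2 2 3 4 5 6 7 8 8 8 9
  1 2 3 4 5 6 7 8 9 9 9 10
  1 2 3 4 5 6 7 8 9 10 10 11
  1 2 3 4 5 6 7 8 9 10 11 12

second differences of R give the permutation w = (1, 5, 9, 4, 8, 7, 6, 2, 12, 3, 10, 11).

ℓ(w)=23; the 7 essential cells (i,j,r):

[(3, 4, 1), (3, 8, 2), (5, 7, 3), (6, 6, 3), (7, 3, 1), (9, 3, 2), (9, 11, 8)]


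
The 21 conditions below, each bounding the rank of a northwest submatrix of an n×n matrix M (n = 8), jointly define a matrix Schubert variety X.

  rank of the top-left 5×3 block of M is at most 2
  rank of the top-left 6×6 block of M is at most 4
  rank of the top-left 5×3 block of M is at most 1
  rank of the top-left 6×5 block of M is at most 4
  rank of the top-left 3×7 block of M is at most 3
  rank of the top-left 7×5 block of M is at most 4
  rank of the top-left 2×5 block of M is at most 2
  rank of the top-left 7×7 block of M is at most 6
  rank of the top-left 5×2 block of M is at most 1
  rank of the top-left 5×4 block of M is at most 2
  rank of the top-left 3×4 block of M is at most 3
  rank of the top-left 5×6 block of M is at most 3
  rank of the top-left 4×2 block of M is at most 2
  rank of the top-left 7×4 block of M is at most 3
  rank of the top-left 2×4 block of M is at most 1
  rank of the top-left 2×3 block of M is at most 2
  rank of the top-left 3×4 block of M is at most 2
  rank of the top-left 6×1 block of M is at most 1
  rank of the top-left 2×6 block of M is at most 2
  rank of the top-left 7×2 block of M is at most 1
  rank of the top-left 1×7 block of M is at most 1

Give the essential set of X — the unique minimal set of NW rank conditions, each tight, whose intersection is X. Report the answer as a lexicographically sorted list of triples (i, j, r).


Rank table r_w(8×8) implied by the 21 constraints:

  row 1: 1  1  1  1  1  1  1  1
  row 2: 1  1  1  1  2  2  2  2
  row 3: 1  1  1  2  3  3  3  3
  row 4: 1  1  1  2  3  3  4  4
  row 5: 1  1  1  2  3  3  4  5
  row 6: 1  1  2  3  4  4  5  6
  row 7: 1  1  2  3  4  5  6  7
  row 8: 1  2  3  4  5  6  7  8

giving w = (1, 5, 4, 7, 8, 3, 6, 2) via Δ²R.

4 SE-corners of the 13-cell Rothe diagram give Ess(w):

[(2, 4, 1), (5, 3, 1), (5, 6, 3), (7, 2, 1)]


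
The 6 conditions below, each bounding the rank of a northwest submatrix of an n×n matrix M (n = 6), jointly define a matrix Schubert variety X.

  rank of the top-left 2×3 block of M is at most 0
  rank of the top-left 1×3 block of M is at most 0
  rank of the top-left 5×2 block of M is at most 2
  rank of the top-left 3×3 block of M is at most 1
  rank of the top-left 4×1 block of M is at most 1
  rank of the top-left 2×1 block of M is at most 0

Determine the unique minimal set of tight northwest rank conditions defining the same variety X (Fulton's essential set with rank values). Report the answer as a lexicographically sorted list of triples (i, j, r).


Reconstructing r_w from the 6 given conditions:

  0 | 0 | 0 | 1 | 1 | 1
  0 | 0 | 0 | 1 | 2 | 2
  1 | 1 | 1 | 2 | 3 | 3
  1 | 2 | 2 | 3 | 4 | 4
  1 | 2 | 3 | 4 | 5 | 5
  1 | 2 | 3 | 4 | 5 | 6

giving w = (4, 5, 1, 2, 3, 6) via Δ²R.

1 SE-corner of the 6-cell Rothe diagram gives Ess(w):

[(2, 3, 0)]


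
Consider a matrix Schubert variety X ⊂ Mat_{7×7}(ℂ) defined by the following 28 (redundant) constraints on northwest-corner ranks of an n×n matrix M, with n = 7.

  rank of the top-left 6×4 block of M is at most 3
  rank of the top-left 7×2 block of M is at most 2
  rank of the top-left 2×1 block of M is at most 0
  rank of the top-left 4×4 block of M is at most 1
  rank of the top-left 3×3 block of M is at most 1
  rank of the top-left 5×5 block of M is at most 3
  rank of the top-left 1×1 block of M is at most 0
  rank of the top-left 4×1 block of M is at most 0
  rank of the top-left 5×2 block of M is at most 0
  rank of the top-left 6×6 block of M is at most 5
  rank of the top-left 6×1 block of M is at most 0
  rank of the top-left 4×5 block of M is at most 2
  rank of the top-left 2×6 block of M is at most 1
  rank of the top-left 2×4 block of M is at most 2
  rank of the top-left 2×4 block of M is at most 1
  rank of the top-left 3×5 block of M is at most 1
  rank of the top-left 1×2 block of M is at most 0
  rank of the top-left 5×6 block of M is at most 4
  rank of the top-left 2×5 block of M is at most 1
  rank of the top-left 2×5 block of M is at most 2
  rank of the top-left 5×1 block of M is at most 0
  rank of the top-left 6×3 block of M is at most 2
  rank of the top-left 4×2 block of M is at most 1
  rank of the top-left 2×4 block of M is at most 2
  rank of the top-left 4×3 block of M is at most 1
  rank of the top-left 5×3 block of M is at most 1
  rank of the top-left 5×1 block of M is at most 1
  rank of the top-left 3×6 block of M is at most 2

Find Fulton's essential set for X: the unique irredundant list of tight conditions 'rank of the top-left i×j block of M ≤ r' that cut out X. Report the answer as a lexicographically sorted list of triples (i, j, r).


Reconstructing r_w from the 28 given conditions:

  row 1: 0 0 1 1 1 1 1
  row 2: 0 0 1 1 1 1 2
  row 3: 0 0 1 1 1 2 3
  row 4: 0 0 1 1 2 3 4
  row 5: 0 0 1 2 3 4 5
  row 6: 0 1 2 3 4 5 6
  row 7: 1 2 3 4 5 6 7

so w = (3, 7, 6, 5, 4, 2, 1).

ℓ(w)=17; the 5 essential cells (i,j,r):

[(2, 6, 1), (3, 5, 1), (4, 4, 1), (5, 2, 0), (6, 1, 0)]


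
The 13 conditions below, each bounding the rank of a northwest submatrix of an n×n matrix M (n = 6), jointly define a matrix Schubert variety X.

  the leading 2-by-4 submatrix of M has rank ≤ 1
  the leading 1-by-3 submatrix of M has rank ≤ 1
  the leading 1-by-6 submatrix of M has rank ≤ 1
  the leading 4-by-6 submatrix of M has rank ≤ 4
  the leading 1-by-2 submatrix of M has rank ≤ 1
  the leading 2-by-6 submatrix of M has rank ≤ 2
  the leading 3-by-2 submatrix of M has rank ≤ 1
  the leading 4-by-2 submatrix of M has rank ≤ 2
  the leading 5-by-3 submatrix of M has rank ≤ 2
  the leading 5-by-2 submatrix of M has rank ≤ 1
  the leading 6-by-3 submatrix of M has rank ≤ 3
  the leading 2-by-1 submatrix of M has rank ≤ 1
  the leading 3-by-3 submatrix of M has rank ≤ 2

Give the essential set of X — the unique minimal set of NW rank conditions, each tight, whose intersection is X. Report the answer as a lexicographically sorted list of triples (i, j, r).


Rank table r_w(6×6) implied by the 13 constraints:

  R[1]: 1 | 1 | 1 | 1 | 1 | 1
  R[2]: 1 | 1 | 1 | 1 | 2 | 2
  R[3]: 1 | 1 | 2 | 2 | 3 | 3
  R[4]: 1 | 1 | 2 | 3 | 4 | 4
  R[5]: 1 | 1 | 2 | 3 | 4 | 5
  R[6]: 1 | 2 | 3 | 4 | 5 | 6

hence w(1..6) = (1, 5, 3, 4, 6, 2).

Fulton essential set (2 of the 6 Rothe cells):

[(2, 4, 1), (5, 2, 1)]


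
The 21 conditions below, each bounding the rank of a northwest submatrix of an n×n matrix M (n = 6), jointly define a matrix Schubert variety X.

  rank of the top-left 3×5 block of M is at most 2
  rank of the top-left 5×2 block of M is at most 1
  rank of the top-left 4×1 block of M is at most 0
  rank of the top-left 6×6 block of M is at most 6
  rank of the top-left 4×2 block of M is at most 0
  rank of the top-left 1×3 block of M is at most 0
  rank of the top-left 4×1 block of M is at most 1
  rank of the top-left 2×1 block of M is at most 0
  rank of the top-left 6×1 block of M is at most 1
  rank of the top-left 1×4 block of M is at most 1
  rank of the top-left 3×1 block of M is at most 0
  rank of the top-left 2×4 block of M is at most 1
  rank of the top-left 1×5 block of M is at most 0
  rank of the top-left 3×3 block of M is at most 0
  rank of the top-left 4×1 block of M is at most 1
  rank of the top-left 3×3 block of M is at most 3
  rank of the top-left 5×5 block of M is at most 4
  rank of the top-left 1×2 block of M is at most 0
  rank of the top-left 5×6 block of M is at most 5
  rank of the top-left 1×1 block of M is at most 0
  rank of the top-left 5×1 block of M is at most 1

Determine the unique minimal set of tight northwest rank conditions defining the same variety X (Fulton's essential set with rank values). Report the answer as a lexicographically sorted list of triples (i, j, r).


Recovering R(i,j) via the rank-extension bound from the 21 conditions:

  0  0  0  0  0  1
  0  0  0  1  1  2
  0  0  0  1  2  3
  0  0  1  2  3  4
  1  1  2  3  4  5
  1  2  3  4  5  6

reading off 1-entries of Δ²R: w = (6, 4, 5, 3, 1, 2).

|D(w)|=13, |Ess(w)|=3:

[(1, 5, 0), (3, 3, 0), (4, 2, 0)]


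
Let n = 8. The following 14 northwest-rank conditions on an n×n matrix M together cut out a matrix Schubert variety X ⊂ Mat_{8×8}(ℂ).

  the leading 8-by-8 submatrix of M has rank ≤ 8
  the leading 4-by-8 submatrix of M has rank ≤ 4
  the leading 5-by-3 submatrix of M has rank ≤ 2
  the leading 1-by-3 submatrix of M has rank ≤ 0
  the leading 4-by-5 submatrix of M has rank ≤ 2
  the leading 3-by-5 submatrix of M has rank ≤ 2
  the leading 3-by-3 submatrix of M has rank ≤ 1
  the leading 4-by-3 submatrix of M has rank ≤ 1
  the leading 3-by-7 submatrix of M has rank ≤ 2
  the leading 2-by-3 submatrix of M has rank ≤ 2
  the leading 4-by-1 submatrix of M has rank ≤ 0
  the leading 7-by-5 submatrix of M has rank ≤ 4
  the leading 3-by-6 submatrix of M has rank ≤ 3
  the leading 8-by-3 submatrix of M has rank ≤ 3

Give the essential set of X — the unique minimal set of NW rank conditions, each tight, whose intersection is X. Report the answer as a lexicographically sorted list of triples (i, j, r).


Reconstructing r_w from the 14 given conditions:

  R[1]: 0 0 0 1 1 1 1 1
  R[2]: 0 1 1 2 2 2 2 2
  R[3]: 0 1 1 2 2 2 2 3
  R[4]: 0 1 1 2 2 3 3 4
  R[5]: 1 2 2 3 3 4 4 5
  R[6]: 1 2 3 4 4 5 5 6
  R[7]: 1 2 3 4 4 5 6 7
  R[8]: 1 2 3 4 5 6 7 8

reading off 1-entries of Δ²R: w = (4, 2, 8, 6, 1, 3, 7, 5).

ℓ(w)=13; the 6 essential cells (i,j,r):

[(1, 3, 0), (3, 7, 2), (4, 1, 0), (4, 3, 1), (4, 5, 2), (7, 5, 4)]


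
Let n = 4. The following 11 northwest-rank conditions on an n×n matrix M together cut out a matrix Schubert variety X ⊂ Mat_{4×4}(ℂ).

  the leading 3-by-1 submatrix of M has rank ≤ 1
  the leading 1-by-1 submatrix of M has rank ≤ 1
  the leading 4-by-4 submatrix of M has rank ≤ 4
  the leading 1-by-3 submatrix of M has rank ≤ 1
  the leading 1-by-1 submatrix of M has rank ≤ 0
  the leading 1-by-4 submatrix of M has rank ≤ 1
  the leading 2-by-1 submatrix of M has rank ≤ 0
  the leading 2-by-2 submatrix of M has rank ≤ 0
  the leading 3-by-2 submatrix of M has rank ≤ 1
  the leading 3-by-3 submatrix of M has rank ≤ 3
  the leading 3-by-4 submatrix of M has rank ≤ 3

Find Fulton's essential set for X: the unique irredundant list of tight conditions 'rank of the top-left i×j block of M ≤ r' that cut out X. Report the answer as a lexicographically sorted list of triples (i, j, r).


Computing R[i][j] = min implied NW-rank bound (n=4, 11 conditions):

  i=1: 0 0 1 1
  i=2: 0 0 1 2
  i=3: 1 1 2 3
  i=4: 1 2 3 4

reading off 1-entries of Δ²R: w = (3, 4, 1, 2).

1 SE-corner of the 4-cell Rothe diagram gives Ess(w):

[(2, 2, 0)]


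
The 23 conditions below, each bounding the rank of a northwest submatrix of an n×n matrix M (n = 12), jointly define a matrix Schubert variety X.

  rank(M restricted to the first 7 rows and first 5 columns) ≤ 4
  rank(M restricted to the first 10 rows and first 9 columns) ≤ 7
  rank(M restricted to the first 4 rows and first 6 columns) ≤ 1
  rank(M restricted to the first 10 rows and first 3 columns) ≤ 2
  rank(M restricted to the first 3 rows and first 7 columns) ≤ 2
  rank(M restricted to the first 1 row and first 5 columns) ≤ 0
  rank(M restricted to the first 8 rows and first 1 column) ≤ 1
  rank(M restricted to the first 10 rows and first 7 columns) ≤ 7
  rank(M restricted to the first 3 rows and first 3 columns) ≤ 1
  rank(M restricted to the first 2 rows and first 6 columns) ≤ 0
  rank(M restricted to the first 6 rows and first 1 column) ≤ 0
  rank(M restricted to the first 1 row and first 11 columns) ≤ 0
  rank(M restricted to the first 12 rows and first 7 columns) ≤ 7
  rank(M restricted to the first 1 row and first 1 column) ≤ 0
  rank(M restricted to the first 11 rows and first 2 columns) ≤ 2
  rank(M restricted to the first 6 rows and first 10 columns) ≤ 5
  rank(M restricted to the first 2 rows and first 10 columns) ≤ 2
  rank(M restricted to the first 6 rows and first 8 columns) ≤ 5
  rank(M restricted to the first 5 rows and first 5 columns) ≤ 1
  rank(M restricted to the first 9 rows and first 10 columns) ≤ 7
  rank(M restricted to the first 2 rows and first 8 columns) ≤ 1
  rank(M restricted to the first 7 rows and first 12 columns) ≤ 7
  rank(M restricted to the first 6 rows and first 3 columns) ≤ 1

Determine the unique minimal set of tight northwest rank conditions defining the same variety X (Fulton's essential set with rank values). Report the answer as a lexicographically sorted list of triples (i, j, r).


Recovering R(i,j) via the rank-extension bound from the 23 conditions:

  0 | 0 | 0 | 0 | 0 | 0 | 0 | 0 | 0 | 0 | 0 | 1
  0 | 0 | 0 | 0 | 0 | 0 | 1 | 1 | 1 | 1 | 1 | 2
  0 | 1 | 1 | 1 | 1 | 1 | 2 | 2 | 2 | 2 | 2 | 3
  0 | 1 | 1 | 1 | 1 | 1 | 2 | 3 | 3 | 3 | 3 | 4
  0 | 1 | 1 | 1 | 1 | 2 | 3 | 4 | 4 | 4 | 4 | 5
  0 | 1 | 1 | 2 | 2 | 3 | 4 | 5 | 5 | 5 | 5 | 6
  1 | 2 | 2 | 3 | 3 | 4 | 5 | 6 | 6 | 6 | 6 | 7
  1 | 2 | 2 | 3 | 4 | 5 | 6 | 7 | 7 | 7 | 7 | 8
  1 | 2 | 2 | 3 | 4 | 5 | 6 | 7 | 7 | 7 | 8 | 9
  1 | 2 | 2 | 3 | 4 | 5 | 6 | 7 | 7 | 8 | 9 | 10
  1 | 2 | 3 | 4 | 5 | 6 | 7 | 8 | 8 | 9 | 10 | 11
  1 | 2 | 3 | 4 | 5 | 6 | 7 | 8 | 9 | 10 | 11 | 12

so w = (12, 7, 2, 8, 6, 4, 1, 5, 11, 10, 3, 9).

ℓ(w)=35; the 9 essential cells (i,j,r):

[(1, 11, 0), (2, 6, 0), (4, 6, 1), (5, 5, 1), (6, 1, 0), (6, 3, 1), (9, 10, 7), (10, 3, 2), (10, 9, 7)]


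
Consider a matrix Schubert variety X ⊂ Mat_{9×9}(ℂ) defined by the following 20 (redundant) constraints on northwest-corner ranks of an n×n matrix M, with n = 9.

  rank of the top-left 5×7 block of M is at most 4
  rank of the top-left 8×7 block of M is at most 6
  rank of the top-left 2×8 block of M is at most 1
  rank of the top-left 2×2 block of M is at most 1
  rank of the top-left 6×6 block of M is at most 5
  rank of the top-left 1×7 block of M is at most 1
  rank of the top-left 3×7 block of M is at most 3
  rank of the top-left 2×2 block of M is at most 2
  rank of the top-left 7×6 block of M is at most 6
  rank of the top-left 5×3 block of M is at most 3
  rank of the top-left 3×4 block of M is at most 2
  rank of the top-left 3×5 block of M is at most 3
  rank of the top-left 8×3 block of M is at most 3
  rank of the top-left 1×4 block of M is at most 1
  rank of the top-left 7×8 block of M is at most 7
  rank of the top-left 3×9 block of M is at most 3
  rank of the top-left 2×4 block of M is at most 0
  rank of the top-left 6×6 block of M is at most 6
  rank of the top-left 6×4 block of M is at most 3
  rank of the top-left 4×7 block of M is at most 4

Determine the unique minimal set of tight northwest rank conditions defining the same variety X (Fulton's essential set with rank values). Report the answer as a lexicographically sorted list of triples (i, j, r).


Reconstructing r_w from the 20 given conditions:

  row 1: 0 0 0 0 1 1 1 1 1
  row 2: 0 0 0 0 1 1 1 1 2
  row 3: 1 1 1 1 2 2 2 2 3
  row 4: 1 2 2 2 3 3 3 3 4
  row 5: 1 2 3 3 4 4 4 4 5
  row 6: 1 2 3 3 4 5 5 5 6
  row 7: 1 2 3 4 5 6 6 6 7
  row 8: 1 2 3 4 5 6 6 7 8
  row 9: 1 2 3 4 5 6 7 8 9

the unique w with this rank table is (5, 9, 1, 2, 3, 6, 4, 8, 7).

Rothe diagram D(w) (13 cells), 4 SE-corners (essential conditions):

[(2, 4, 0), (2, 8, 1), (6, 4, 3), (8, 7, 6)]
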